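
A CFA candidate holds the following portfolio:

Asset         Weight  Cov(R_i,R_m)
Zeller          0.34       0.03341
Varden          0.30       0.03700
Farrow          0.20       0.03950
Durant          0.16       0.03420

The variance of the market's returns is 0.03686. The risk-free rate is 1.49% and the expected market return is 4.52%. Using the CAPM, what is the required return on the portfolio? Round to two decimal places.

4.44%

β_Zeller = 0.03341 / 0.03686 = 0.9064
β_Varden = 0.03700 / 0.03686 = 1.0038
β_Farrow = 0.03950 / 0.03686 = 1.0716
β_Durant = 0.03420 / 0.03686 = 0.9278
β_P = Σ w_i β_i = 0.34×0.9064 + 0.30×1.0038 + 0.20×1.0716 + 0.16×0.9278 = 0.9721
MRP = 4.52% − 1.49% = 3.03%
E(R_P) = R_f + β_P × MRP = 1.49% + 0.9721 × 3.03% = 4.44%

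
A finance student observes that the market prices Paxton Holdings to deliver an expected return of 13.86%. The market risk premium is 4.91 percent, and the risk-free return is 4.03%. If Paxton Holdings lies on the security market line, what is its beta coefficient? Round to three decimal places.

2.002

β = (E(R) − R_f) / MRP = (13.86% − 4.03%) / 4.91% = 9.83% / 4.91% = 2.002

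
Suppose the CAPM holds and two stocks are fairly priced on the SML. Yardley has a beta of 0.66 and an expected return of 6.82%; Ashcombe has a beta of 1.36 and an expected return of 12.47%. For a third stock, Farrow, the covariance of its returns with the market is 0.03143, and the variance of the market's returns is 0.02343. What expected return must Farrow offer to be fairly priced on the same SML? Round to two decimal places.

MRP = (12.47% − 6.82%) / (1.36 − 0.66) = 8.0714%
R_f = 6.82% − 0.66 × 8.0714% = 1.4929%
β_Farrow = Cov / Var(R_m) = 0.03143 / 0.02343 = 1.3414
E(R_Farrow) = R_f + β × MRP = 1.4929% + 1.3414 × 8.0714% = 12.32%

12.32%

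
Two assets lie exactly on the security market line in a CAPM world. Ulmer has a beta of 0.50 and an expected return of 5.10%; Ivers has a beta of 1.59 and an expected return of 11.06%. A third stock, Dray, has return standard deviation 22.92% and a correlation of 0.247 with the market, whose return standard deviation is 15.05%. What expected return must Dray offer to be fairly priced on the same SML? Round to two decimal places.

4.42%

MRP = (11.06% − 5.10%) / (1.59 − 0.50) = 5.4679%
R_f = 5.10% − 0.50 × 5.4679% = 2.3661%
β_Dray = ρ·σ_i/σ_m = 0.247 × 22.92 / 15.05 = 0.3762
E(R_Dray) = R_f + β × MRP = 2.3661% + 0.3762 × 5.4679% = 4.42%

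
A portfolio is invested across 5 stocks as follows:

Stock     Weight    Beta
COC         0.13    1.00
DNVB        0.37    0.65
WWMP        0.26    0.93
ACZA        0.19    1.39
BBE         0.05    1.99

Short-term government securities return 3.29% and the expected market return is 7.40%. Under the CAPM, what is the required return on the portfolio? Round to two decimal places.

β_P = Σ w_i β_i = 0.13×1.00 + 0.37×0.65 + 0.26×0.93 + 0.19×1.39 + 0.05×1.99 = 0.9759
MRP = 7.40% − 3.29% = 4.11%
E(R_P) = R_f + β_P × MRP = 3.29% + 0.9759 × 4.11% = 7.30%

7.30%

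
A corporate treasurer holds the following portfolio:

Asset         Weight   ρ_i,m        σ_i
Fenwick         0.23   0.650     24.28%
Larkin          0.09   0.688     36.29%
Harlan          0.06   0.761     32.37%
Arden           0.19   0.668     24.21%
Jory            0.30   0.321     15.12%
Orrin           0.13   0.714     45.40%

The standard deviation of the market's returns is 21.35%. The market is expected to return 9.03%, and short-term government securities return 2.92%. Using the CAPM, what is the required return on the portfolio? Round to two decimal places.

7.53%

β_Fenwick = 0.650 × 24.28% / 21.35% = 0.7392
β_Larkin = 0.688 × 36.29% / 21.35% = 1.1694
β_Harlan = 0.761 × 32.37% / 21.35% = 1.1538
β_Arden = 0.668 × 24.21% / 21.35% = 0.7575
β_Jory = 0.321 × 15.12% / 21.35% = 0.2273
β_Orrin = 0.714 × 45.40% / 21.35% = 1.5183
β_P = Σ w_i β_i = 0.23×0.7392 + 0.09×1.1694 + 0.06×1.1538 + 0.19×0.7575 + 0.30×0.2273 + 0.13×1.5183 = 0.7540
MRP = 9.03% − 2.92% = 6.11%
E(R_P) = R_f + β_P × MRP = 2.92% + 0.7540 × 6.11% = 7.53%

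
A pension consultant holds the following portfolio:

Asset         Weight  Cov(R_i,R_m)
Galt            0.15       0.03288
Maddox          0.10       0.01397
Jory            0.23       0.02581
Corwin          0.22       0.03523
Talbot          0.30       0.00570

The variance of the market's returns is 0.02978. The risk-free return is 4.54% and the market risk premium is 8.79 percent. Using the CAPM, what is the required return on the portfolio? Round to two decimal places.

β_Galt = 0.03288 / 0.02978 = 1.1041
β_Maddox = 0.01397 / 0.02978 = 0.4691
β_Jory = 0.02581 / 0.02978 = 0.8667
β_Corwin = 0.03523 / 0.02978 = 1.1830
β_Talbot = 0.00570 / 0.02978 = 0.1914
β_P = Σ w_i β_i = 0.15×1.1041 + 0.10×0.4691 + 0.23×0.8667 + 0.22×1.1830 + 0.30×0.1914 = 0.7295
E(R_P) = R_f + β_P × MRP = 4.54% + 0.7295 × 8.79% = 10.95%

10.95%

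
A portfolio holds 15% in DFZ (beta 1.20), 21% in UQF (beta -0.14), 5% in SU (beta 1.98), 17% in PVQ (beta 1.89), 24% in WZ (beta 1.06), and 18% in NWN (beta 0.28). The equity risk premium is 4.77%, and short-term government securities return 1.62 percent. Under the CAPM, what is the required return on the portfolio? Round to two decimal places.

β_P = Σ w_i β_i = 0.15×1.20 + 0.21×-0.14 + 0.05×1.98 + 0.17×1.89 + 0.24×1.06 + 0.18×0.28 = 0.8757
E(R_P) = R_f + β_P × MRP = 1.62% + 0.8757 × 4.77% = 5.80%

5.80%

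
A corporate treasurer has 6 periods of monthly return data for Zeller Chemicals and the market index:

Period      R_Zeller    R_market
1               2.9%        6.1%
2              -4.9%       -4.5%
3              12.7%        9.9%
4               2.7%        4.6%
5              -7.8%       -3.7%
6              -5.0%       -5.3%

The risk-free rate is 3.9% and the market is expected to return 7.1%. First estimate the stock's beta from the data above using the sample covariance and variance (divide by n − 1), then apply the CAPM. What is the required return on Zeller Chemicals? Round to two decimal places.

7.44%

Mean R_i = (2.9 − 4.9 + 12.7 + 2.7 − 7.8 − 5.0) / 6 = 0.1000%
Mean R_m = (6.1 − 4.5 + 9.9 + 4.6 − 3.7 − 5.3) / 6 = 1.1833%
Σ(R_i − R̄_i)(R_m − R̄_m) = 232.5400  ⇒  Cov = 232.5400 / 5 = 46.5080
Σ(R_m − R̄_m)² = 210.0083  ⇒  Var(R_m) = 210.0083 / 5 = 42.0017
β = Cov / Var(R_m) = 46.5080 / 42.0017 = 1.1073
MRP = 7.1% − 3.9% = 3.20%
E(R) = R_f + β × MRP = 3.9% + 1.1073 × 3.2% = 7.44%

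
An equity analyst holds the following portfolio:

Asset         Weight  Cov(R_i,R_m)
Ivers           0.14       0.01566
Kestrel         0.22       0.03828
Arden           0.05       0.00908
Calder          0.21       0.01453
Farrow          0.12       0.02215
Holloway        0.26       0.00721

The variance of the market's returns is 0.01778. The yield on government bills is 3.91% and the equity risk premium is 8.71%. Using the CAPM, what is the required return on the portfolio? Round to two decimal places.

13.05%

β_Ivers = 0.01566 / 0.01778 = 0.8808
β_Kestrel = 0.03828 / 0.01778 = 2.1530
β_Arden = 0.00908 / 0.01778 = 0.5107
β_Calder = 0.01453 / 0.01778 = 0.8172
β_Farrow = 0.02215 / 0.01778 = 1.2458
β_Holloway = 0.00721 / 0.01778 = 0.4055
β_P = Σ w_i β_i = 0.14×0.8808 + 0.22×2.1530 + 0.05×0.5107 + 0.21×0.8172 + 0.12×1.2458 + 0.26×0.4055 = 1.0490
E(R_P) = R_f + β_P × MRP = 3.91% + 1.0490 × 8.71% = 13.05%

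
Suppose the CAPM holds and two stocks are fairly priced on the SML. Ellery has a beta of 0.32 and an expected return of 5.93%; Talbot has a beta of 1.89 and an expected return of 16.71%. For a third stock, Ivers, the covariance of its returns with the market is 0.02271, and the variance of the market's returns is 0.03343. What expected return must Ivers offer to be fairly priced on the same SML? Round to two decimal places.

8.40%

MRP = (16.71% − 5.93%) / (1.89 − 0.32) = 6.8662%
R_f = 5.93% − 0.32 × 6.8662% = 3.7328%
β_Ivers = Cov / Var(R_m) = 0.02271 / 0.03343 = 0.6793
E(R_Ivers) = R_f + β × MRP = 3.7328% + 0.6793 × 6.8662% = 8.40%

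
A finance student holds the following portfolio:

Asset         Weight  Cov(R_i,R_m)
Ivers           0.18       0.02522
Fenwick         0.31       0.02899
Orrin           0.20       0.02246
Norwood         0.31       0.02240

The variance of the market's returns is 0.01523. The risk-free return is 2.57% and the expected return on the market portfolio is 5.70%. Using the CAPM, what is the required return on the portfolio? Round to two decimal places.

7.70%

β_Ivers = 0.02522 / 0.01523 = 1.6559
β_Fenwick = 0.02899 / 0.01523 = 1.9035
β_Orrin = 0.02246 / 0.01523 = 1.4747
β_Norwood = 0.02240 / 0.01523 = 1.4708
β_P = Σ w_i β_i = 0.18×1.6559 + 0.31×1.9035 + 0.20×1.4747 + 0.31×1.4708 = 1.6390
MRP = 5.70% − 2.57% = 3.13%
E(R_P) = R_f + β_P × MRP = 2.57% + 1.6390 × 3.13% = 7.70%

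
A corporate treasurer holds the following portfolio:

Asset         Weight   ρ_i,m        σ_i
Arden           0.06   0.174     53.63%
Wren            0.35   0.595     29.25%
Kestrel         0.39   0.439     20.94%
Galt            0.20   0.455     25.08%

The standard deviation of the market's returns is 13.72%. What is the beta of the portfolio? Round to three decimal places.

β_Arden = 0.174 × 53.63% / 13.72% = 0.6801
β_Wren = 0.595 × 29.25% / 13.72% = 1.2685
β_Kestrel = 0.439 × 20.94% / 13.72% = 0.6700
β_Galt = 0.455 × 25.08% / 13.72% = 0.8317
β_P = Σ w_i β_i = 0.06×0.6801 + 0.35×1.2685 + 0.39×0.6700 + 0.20×0.8317 = 0.9124

0.912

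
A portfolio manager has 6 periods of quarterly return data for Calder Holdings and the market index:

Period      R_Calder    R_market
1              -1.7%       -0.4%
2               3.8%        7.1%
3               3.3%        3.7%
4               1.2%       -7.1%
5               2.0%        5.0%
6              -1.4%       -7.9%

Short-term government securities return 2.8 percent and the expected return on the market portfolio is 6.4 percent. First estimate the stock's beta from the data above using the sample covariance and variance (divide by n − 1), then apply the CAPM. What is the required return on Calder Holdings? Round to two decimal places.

Mean R_i = (-1.7 + 3.8 + 3.3 + 1.2 + 2.0 − 1.4) / 6 = 1.2000%
Mean R_m = (-0.4 + 7.1 + 3.7 − 7.1 + 5.0 − 7.9) / 6 = 0.0667%
Σ(R_i − R̄_i)(R_m − R̄_m) = 51.9300  ⇒  Cov = 51.9300 / 5 = 10.3860
Σ(R_m − R̄_m)² = 202.0533  ⇒  Var(R_m) = 202.0533 / 5 = 40.4107
β = Cov / Var(R_m) = 10.3860 / 40.4107 = 0.2570
MRP = 6.4% − 2.8% = 3.60%
E(R) = R_f + β × MRP = 2.8% + 0.2570 × 3.6% = 3.73%

3.73%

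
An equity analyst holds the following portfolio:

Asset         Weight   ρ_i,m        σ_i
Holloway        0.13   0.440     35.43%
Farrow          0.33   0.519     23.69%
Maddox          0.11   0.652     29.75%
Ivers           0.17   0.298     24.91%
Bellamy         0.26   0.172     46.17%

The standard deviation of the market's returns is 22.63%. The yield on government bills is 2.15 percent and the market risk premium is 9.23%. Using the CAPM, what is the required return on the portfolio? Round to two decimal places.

β_Holloway = 0.440 × 35.43% / 22.63% = 0.6889
β_Farrow = 0.519 × 23.69% / 22.63% = 0.5433
β_Maddox = 0.652 × 29.75% / 22.63% = 0.8571
β_Ivers = 0.298 × 24.91% / 22.63% = 0.3280
β_Bellamy = 0.172 × 46.17% / 22.63% = 0.3509
β_P = Σ w_i β_i = 0.13×0.6889 + 0.33×0.5433 + 0.11×0.8571 + 0.17×0.3280 + 0.26×0.3509 = 0.5101
E(R_P) = R_f + β_P × MRP = 2.15% + 0.5101 × 9.23% = 6.86%

6.86%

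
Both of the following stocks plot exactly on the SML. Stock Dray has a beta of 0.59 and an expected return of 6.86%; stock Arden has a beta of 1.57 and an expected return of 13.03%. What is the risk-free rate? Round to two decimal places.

Both satisfy E(R) = R_f + β·MRP, so the slope of the SML is
MRP = (13.03% − 6.86%) / (1.57 − 0.59) = 6.17% / 0.98 = 6.2959%
R_f = E(R_Dray) − β_Dray·MRP = 6.86% − 0.59 × 6.2959% = 3.1454%

3.15%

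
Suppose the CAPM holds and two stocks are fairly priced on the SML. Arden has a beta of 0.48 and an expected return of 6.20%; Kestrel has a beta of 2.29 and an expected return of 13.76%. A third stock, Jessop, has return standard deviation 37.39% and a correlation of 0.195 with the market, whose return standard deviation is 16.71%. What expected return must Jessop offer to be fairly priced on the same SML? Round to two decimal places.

6.02%

MRP = (13.76% − 6.20%) / (2.29 − 0.48) = 4.1768%
R_f = 6.20% − 0.48 × 4.1768% = 4.1951%
β_Jessop = ρ·σ_i/σ_m = 0.195 × 37.39 / 16.71 = 0.4363
E(R_Jessop) = R_f + β × MRP = 4.1951% + 0.4363 × 4.1768% = 6.02%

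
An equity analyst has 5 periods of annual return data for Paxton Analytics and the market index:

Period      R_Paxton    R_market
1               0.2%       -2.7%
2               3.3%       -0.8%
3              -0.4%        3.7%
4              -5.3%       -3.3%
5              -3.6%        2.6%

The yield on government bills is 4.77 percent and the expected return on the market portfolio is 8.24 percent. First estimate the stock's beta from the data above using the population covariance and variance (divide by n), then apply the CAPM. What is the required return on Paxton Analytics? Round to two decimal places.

5.03%

Mean R_i = (0.2 + 3.3 − 0.4 − 5.3 − 3.6) / 5 = -1.1600%
Mean R_m = (-2.7 − 0.8 + 3.7 − 3.3 + 2.6) / 5 = -0.1000%
Σ(R_i − R̄_i)(R_m − R̄_m) = 2.8900  ⇒  Cov = 2.8900 / 5 = 0.5780
Σ(R_m − R̄_m)² = 39.2200  ⇒  Var(R_m) = 39.2200 / 5 = 7.8440
β = Cov / Var(R_m) = 0.5780 / 7.8440 = 0.0737
MRP = 8.24% − 4.77% = 3.47%
E(R) = R_f + β × MRP = 4.77% + 0.0737 × 3.47% = 5.03%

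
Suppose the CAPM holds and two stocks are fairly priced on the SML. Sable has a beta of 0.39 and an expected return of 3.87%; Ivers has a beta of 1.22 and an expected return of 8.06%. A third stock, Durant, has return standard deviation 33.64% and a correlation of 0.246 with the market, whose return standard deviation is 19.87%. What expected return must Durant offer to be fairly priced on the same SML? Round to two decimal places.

MRP = (8.06% − 3.87%) / (1.22 − 0.39) = 5.0482%
R_f = 3.87% − 0.39 × 5.0482% = 1.9012%
β_Durant = ρ·σ_i/σ_m = 0.246 × 33.64 / 19.87 = 0.4165
E(R_Durant) = R_f + β × MRP = 1.9012% + 0.4165 × 5.0482% = 4.00%

4.00%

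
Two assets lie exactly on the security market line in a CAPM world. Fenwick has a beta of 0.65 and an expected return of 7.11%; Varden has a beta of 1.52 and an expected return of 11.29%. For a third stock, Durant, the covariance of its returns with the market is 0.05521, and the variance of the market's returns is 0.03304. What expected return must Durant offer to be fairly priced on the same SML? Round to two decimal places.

MRP = (11.29% − 7.11%) / (1.52 − 0.65) = 4.8046%
R_f = 7.11% − 0.65 × 4.8046% = 3.9870%
β_Durant = Cov / Var(R_m) = 0.05521 / 0.03304 = 1.6710
E(R_Durant) = R_f + β × MRP = 3.9870% + 1.6710 × 4.8046% = 12.02%

12.02%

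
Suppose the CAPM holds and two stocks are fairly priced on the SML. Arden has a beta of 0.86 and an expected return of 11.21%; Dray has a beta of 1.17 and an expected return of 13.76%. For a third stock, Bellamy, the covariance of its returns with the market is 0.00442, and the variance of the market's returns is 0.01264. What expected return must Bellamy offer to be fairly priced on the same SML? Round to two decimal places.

7.01%

MRP = (13.76% − 11.21%) / (1.17 − 0.86) = 8.2258%
R_f = 11.21% − 0.86 × 8.2258% = 4.1358%
β_Bellamy = Cov / Var(R_m) = 0.00442 / 0.01264 = 0.3497
E(R_Bellamy) = R_f + β × MRP = 4.1358% + 0.3497 × 8.2258% = 7.01%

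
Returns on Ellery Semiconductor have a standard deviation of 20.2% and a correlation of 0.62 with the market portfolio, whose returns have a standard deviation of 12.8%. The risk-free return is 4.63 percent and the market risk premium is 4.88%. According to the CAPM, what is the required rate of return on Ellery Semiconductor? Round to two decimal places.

9.40%

β = ρ × σ_i / σ_m = 0.62 × 20.2% / 12.8% = 0.9784
E(R) = 4.63% + 0.9784 × 4.88% = 9.40%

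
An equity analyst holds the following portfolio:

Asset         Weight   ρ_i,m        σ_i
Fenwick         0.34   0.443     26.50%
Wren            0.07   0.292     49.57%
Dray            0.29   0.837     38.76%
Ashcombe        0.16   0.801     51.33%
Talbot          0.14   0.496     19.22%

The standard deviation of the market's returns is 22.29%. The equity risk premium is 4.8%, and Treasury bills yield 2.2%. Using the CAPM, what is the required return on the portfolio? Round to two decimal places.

β_Fenwick = 0.443 × 26.50% / 22.29% = 0.5267
β_Wren = 0.292 × 49.57% / 22.29% = 0.6494
β_Dray = 0.837 × 38.76% / 22.29% = 1.4555
β_Ashcombe = 0.801 × 51.33% / 22.29% = 1.8446
β_Talbot = 0.496 × 19.22% / 22.29% = 0.4277
β_P = Σ w_i β_i = 0.34×0.5267 + 0.07×0.6494 + 0.29×1.4555 + 0.16×1.8446 + 0.14×0.4277 = 1.0016
E(R_P) = R_f + β_P × MRP = 2.2% + 1.0016 × 4.8% = 7.01%

7.01%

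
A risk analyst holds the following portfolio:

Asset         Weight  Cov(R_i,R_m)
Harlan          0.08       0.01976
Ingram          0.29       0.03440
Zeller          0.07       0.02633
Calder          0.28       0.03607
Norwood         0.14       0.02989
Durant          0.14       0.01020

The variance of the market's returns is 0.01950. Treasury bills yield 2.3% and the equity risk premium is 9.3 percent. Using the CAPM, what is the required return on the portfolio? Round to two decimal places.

16.18%

β_Harlan = 0.01976 / 0.01950 = 1.0133
β_Ingram = 0.03440 / 0.01950 = 1.7641
β_Zeller = 0.02633 / 0.01950 = 1.3503
β_Calder = 0.03607 / 0.01950 = 1.8497
β_Norwood = 0.02989 / 0.01950 = 1.5328
β_Durant = 0.01020 / 0.01950 = 0.5231
β_P = Σ w_i β_i = 0.08×1.0133 + 0.29×1.7641 + 0.07×1.3503 + 0.28×1.8497 + 0.14×1.5328 + 0.14×0.5231 = 1.4929
E(R_P) = R_f + β_P × MRP = 2.3% + 1.4929 × 9.3% = 16.18%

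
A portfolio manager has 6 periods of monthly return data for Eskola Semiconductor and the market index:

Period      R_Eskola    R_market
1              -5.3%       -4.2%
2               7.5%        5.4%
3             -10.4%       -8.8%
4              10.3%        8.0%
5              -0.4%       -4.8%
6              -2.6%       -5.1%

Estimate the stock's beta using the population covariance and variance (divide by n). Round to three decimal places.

Mean R_i = (-5.3 + 7.5 − 10.4 + 10.3 − 0.4 − 2.6) / 6 = -0.1500%
Mean R_m = (-4.2 + 5.4 − 8.8 + 8.0 − 4.8 − 5.1) / 6 = -1.5833%
Σ(R_i − R̄_i)(R_m − R̄_m) = 250.4350  ⇒  Cov = 250.4350 / 6 = 41.7392
Σ(R_m − R̄_m)² = 222.2483  ⇒  Var(R_m) = 222.2483 / 6 = 37.0414
β = Cov / Var(R_m) = 41.7392 / 37.0414 = 1.1268

1.127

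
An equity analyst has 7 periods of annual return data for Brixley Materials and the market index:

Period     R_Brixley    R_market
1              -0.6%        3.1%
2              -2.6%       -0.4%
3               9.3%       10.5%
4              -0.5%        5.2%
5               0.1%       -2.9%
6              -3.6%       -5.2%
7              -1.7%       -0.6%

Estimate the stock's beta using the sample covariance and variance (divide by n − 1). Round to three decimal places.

0.668

Mean R_i = (-0.6 − 2.6 + 9.3 − 0.5 + 0.1 − 3.6 − 1.7) / 7 = 0.0571%
Mean R_m = (3.1 − 0.4 + 10.5 + 5.2 − 2.9 − 5.2 − 0.6) / 7 = 1.3857%
Σ(R_i − R̄_i)(R_m − R̄_m) = 113.1257  ⇒  Cov = 113.1257 / 6 = 18.8543
Σ(R_m − R̄_m)² = 169.4286  ⇒  Var(R_m) = 169.4286 / 6 = 28.2381
β = Cov / Var(R_m) = 18.8543 / 28.2381 = 0.6677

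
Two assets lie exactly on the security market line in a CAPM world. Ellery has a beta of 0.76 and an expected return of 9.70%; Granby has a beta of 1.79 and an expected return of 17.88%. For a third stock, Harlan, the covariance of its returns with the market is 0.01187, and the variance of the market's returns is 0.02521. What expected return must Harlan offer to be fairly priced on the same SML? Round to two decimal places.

7.40%

MRP = (17.88% − 9.70%) / (1.79 − 0.76) = 7.9417%
R_f = 9.70% − 0.76 × 7.9417% = 3.6643%
β_Harlan = Cov / Var(R_m) = 0.01187 / 0.02521 = 0.4708
E(R_Harlan) = R_f + β × MRP = 3.6643% + 0.4708 × 7.9417% = 7.40%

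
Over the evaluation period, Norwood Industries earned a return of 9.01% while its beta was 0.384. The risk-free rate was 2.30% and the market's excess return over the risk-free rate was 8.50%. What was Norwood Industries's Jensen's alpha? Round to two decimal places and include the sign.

+3.45%

CAPM benchmark = R_f + β(R_m − R_f) = 2.30% + 0.384 × 8.50% = 5.56400%
α = actual − benchmark = 9.01% − 5.56400% = +3.45%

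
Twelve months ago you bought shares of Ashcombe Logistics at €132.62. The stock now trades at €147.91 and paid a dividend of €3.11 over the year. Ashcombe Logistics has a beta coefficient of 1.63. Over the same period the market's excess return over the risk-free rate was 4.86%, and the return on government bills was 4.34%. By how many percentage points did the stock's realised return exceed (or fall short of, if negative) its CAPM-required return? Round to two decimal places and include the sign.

+1.61%

Realised HPR = (P1 + D1 − P0) / P0 = (147.91 + 3.11 − 132.62) / 132.62 = 18.40 / 132.62 = 13.8742%
CAPM required = R_f + β·MRP = 4.34% + 1.63 × 4.86% = 12.2618%
α = realised − required = 13.8742% − 12.2618% = +1.61%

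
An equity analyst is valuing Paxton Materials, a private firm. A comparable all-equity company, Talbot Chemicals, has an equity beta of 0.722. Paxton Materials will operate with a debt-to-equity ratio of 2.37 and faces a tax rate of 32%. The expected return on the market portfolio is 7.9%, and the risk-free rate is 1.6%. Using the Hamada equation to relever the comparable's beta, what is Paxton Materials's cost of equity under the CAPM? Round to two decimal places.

13.48%

β_L = β_U × [1 + (1 − t)(D/E)] = 0.722 × [1 + (1 − 0.32) × 2.37]
    = 0.722 × [1 + 0.68 × 2.37] = 0.722 × 2.6116 = 1.8856
MRP = 7.9% − 1.6% = 6.30%
E(R) = R_f + β_L × MRP = 1.6% + 1.8856 × 6.3% = 13.48%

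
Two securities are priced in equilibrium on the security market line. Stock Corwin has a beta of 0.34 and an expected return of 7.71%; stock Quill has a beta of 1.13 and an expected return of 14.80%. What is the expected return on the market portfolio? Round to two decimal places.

Both satisfy E(R) = R_f + β·MRP, so the slope of the SML is
MRP = (14.80% − 7.71%) / (1.13 − 0.34) = 7.09% / 0.79 = 8.9747%
R_f = E(R_Corwin) − β_Corwin·MRP = 7.71% − 0.34 × 8.9747% = 4.6586%
E(R_m) = R_f + MRP = 4.6586% + 8.9747% = 13.63%

13.63%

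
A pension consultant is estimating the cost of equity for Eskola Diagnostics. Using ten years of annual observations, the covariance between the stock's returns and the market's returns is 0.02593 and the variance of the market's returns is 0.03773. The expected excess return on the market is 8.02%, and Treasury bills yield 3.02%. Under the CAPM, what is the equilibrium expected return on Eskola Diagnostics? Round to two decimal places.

β = Cov(R_i, R_m) / Var(R_m) = 0.02593 / 0.03773 = 0.6873
E(R) = R_f + β × MRP = 3.02% + 0.6873 × 8.02% = 8.53%

8.53%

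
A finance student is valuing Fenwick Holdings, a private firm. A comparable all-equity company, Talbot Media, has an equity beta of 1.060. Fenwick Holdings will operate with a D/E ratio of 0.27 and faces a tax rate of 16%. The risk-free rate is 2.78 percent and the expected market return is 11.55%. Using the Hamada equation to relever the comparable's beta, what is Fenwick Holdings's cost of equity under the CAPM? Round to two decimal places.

14.18%

β_L = β_U × [1 + (1 − t)(D/E)] = 1.060 × [1 + (1 − 0.16) × 0.27]
    = 1.060 × [1 + 0.84 × 0.27] = 1.060 × 1.2268 = 1.3004
MRP = 11.55% − 2.78% = 8.77%
E(R) = R_f + β_L × MRP = 2.78% + 1.3004 × 8.77% = 14.18%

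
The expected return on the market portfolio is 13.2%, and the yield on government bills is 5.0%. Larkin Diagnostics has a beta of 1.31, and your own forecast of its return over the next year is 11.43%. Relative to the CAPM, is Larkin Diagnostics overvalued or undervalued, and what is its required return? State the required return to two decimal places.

MRP = 13.2% − 5.0% = 8.20%
Required return = R_f + β·MRP = 5.0% + 1.31 × 8.2% = 15.74%
Forecast 11.43% < required 15.74% → the stock plots below the SML → overvalued.

Overvalued; required return 15.74%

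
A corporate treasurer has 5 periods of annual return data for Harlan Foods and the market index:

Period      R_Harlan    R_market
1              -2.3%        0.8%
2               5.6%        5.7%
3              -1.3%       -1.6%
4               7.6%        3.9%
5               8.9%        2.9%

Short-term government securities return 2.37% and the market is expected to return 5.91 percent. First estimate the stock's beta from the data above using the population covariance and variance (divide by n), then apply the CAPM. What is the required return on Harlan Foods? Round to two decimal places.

Mean R_i = (-2.3 + 5.6 − 1.3 + 7.6 + 8.9) / 5 = 3.7000%
Mean R_m = (0.8 + 5.7 − 1.6 + 3.9 + 2.9) / 5 = 2.3400%
Σ(R_i − R̄_i)(R_m − R̄_m) = 44.3200  ⇒  Cov = 44.3200 / 5 = 8.8640
Σ(R_m − R̄_m)² = 31.9320  ⇒  Var(R_m) = 31.9320 / 5 = 6.3864
β = Cov / Var(R_m) = 8.8640 / 6.3864 = 1.3879
MRP = 5.91% − 2.37% = 3.54%
E(R) = R_f + β × MRP = 2.37% + 1.3879 × 3.54% = 7.28%

7.28%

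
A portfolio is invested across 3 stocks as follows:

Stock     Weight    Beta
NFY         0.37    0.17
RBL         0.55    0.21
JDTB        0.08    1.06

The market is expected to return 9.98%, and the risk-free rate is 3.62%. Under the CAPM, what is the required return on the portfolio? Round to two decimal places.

5.29%

β_P = Σ w_i β_i = 0.37×0.17 + 0.55×0.21 + 0.08×1.06 = 0.2632
MRP = 9.98% − 3.62% = 6.36%
E(R_P) = R_f + β_P × MRP = 3.62% + 0.2632 × 6.36% = 5.29%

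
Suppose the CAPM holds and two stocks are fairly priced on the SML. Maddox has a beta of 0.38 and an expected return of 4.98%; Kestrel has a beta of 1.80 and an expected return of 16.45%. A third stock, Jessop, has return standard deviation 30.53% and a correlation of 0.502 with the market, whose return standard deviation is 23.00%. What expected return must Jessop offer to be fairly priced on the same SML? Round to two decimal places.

MRP = (16.45% − 4.98%) / (1.80 − 0.38) = 8.0775%
R_f = 4.98% − 0.38 × 8.0775% = 1.9106%
β_Jessop = ρ·σ_i/σ_m = 0.502 × 30.53 / 23.00 = 0.6664
E(R_Jessop) = R_f + β × MRP = 1.9106% + 0.6664 × 8.0775% = 7.29%

7.29%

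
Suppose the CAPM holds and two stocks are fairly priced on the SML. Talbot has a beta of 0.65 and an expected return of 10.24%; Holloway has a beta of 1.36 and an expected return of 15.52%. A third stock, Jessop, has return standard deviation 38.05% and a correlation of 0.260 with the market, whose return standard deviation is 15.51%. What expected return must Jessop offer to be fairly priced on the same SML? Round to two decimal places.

MRP = (15.52% − 10.24%) / (1.36 − 0.65) = 7.4366%
R_f = 10.24% − 0.65 × 7.4366% = 5.4062%
β_Jessop = ρ·σ_i/σ_m = 0.260 × 38.05 / 15.51 = 0.6378
E(R_Jessop) = R_f + β × MRP = 5.4062% + 0.6378 × 7.4366% = 10.15%

10.15%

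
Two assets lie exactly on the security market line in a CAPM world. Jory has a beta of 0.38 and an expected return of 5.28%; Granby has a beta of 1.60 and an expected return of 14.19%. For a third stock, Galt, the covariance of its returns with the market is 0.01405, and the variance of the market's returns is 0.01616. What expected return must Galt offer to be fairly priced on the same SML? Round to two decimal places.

MRP = (14.19% − 5.28%) / (1.60 − 0.38) = 7.3033%
R_f = 5.28% − 0.38 × 7.3033% = 2.5047%
β_Galt = Cov / Var(R_m) = 0.01405 / 0.01616 = 0.8694
E(R_Galt) = R_f + β × MRP = 2.5047% + 0.8694 × 7.3033% = 8.85%

8.85%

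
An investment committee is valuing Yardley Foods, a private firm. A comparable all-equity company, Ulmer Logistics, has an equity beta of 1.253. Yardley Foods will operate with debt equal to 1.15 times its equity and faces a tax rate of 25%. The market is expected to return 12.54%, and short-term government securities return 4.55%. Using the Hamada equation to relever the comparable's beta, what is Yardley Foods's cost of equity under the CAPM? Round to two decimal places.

23.20%

β_L = β_U × [1 + (1 − t)(D/E)] = 1.253 × [1 + (1 − 0.25) × 1.15]
    = 1.253 × [1 + 0.75 × 1.15] = 1.253 × 1.8625 = 2.3337
MRP = 12.54% − 4.55% = 7.99%
E(R) = R_f + β_L × MRP = 4.55% + 2.3337 × 7.99% = 23.20%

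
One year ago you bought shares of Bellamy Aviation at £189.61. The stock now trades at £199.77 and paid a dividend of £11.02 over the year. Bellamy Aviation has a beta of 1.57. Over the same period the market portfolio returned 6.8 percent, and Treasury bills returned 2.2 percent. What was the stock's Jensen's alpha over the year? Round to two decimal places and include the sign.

Realised HPR = (P1 + D1 − P0) / P0 = (199.77 + 11.02 − 189.61) / 189.61 = 21.18 / 189.61 = 11.1703%
MRP = 6.8% − 2.2% = 4.60%
CAPM required = R_f + β·MRP = 2.2% + 1.57 × 4.6% = 9.4220%
α = realised − required = 11.1703% − 9.4220% = +1.75%

+1.75%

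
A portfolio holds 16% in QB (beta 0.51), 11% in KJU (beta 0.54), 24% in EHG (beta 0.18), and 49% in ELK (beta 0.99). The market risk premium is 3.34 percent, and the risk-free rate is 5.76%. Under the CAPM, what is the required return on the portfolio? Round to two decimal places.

β_P = Σ w_i β_i = 0.16×0.51 + 0.11×0.54 + 0.24×0.18 + 0.49×0.99 = 0.6693
E(R_P) = R_f + β_P × MRP = 5.76% + 0.6693 × 3.34% = 8.00%

8.00%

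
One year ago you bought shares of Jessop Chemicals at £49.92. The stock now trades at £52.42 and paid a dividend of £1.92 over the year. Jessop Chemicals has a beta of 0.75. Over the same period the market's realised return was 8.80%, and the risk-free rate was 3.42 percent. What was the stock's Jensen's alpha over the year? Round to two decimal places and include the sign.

Realised HPR = (P1 + D1 − P0) / P0 = (52.42 + 1.92 − 49.92) / 49.92 = 4.42 / 49.92 = 8.8542%
MRP = 8.80% − 3.42% = 5.38%
CAPM required = R_f + β·MRP = 3.42% + 0.75 × 5.38% = 7.4550%
α = realised − required = 8.8542% − 7.4550% = +1.40%

+1.40%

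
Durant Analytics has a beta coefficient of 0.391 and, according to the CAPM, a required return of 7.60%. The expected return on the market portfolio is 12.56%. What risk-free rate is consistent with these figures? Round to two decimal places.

4.42%

E(R) = R_f + β(E(R_m) − R_f) = R_f(1 − β) + β·E(R_m)
7.60% = R_f × (1 − 0.391) + 0.391 × 12.56%
7.60% = R_f × 0.609 + 4.91096%
R_f = (7.60% − 4.91096%) / 0.609 = 4.42%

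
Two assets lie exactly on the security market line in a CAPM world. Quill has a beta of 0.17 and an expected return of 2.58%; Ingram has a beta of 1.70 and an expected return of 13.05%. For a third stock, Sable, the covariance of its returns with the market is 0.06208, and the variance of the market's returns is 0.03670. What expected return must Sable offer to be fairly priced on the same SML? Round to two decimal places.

MRP = (13.05% − 2.58%) / (1.70 − 0.17) = 6.8431%
R_f = 2.58% − 0.17 × 6.8431% = 1.4167%
β_Sable = Cov / Var(R_m) = 0.06208 / 0.03670 = 1.6916
E(R_Sable) = R_f + β × MRP = 1.4167% + 1.6916 × 6.8431% = 12.99%

12.99%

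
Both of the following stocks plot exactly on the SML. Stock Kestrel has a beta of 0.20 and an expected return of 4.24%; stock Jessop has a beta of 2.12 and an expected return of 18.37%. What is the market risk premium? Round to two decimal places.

Both satisfy E(R) = R_f + β·MRP, so the slope of the SML is
MRP = (18.37% − 4.24%) / (2.12 − 0.20) = 14.13% / 1.92 = 7.3594%

7.36%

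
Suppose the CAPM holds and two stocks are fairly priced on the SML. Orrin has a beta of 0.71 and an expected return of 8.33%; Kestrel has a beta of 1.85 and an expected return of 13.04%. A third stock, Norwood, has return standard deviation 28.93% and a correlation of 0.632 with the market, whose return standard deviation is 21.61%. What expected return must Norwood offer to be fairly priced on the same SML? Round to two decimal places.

8.89%

MRP = (13.04% − 8.33%) / (1.85 − 0.71) = 4.1316%
R_f = 8.33% − 0.71 × 4.1316% = 5.3966%
β_Norwood = ρ·σ_i/σ_m = 0.632 × 28.93 / 21.61 = 0.8461
E(R_Norwood) = R_f + β × MRP = 5.3966% + 0.8461 × 4.1316% = 8.89%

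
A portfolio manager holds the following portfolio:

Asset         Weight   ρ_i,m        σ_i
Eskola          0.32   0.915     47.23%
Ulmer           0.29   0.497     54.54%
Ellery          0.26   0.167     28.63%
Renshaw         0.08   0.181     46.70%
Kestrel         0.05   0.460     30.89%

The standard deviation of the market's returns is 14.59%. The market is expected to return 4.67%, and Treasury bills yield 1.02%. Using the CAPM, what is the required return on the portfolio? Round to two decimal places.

β_Eskola = 0.915 × 47.23% / 14.59% = 2.9620
β_Ulmer = 0.497 × 54.54% / 14.59% = 1.8579
β_Ellery = 0.167 × 28.63% / 14.59% = 0.3277
β_Renshaw = 0.181 × 46.70% / 14.59% = 0.5793
β_Kestrel = 0.460 × 30.89% / 14.59% = 0.9739
β_P = Σ w_i β_i = 0.32×2.9620 + 0.29×1.8579 + 0.26×0.3277 + 0.08×0.5793 + 0.05×0.9739 = 1.6669
MRP = 4.67% − 1.02% = 3.65%
E(R_P) = R_f + β_P × MRP = 1.02% + 1.6669 × 3.65% = 7.10%

7.10%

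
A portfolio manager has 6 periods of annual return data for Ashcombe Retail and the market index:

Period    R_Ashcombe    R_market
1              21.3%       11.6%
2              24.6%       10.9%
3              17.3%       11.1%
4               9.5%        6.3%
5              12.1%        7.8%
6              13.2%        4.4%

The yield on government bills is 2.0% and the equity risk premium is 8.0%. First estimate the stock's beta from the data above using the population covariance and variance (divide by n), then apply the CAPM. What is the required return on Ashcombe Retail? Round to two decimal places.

14.45%

Mean R_i = (21.3 + 24.6 + 17.3 + 9.5 + 12.1 + 13.2) / 6 = 16.3333%
Mean R_m = (11.6 + 10.9 + 11.1 + 6.3 + 7.8 + 4.4) / 6 = 8.6833%
Σ(R_i − R̄_i)(R_m − R̄_m) = 68.5933  ⇒  Cov = 68.5933 / 6 = 11.4322
Σ(R_m − R̄_m)² = 44.0683  ⇒  Var(R_m) = 44.0683 / 6 = 7.3447
β = Cov / Var(R_m) = 11.4322 / 7.3447 = 1.5565
E(R) = R_f + β × MRP = 2.0% + 1.5565 × 8.0% = 14.45%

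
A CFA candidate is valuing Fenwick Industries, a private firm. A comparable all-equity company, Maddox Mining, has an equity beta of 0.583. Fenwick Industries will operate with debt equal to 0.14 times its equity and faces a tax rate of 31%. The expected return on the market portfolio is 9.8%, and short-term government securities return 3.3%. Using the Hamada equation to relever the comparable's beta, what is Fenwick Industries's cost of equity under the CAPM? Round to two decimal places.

7.46%

β_L = β_U × [1 + (1 − t)(D/E)] = 0.583 × [1 + (1 − 0.31) × 0.14]
    = 0.583 × [1 + 0.69 × 0.14] = 0.583 × 1.0966 = 0.6393
MRP = 9.8% − 3.3% = 6.50%
E(R) = R_f + β_L × MRP = 3.3% + 0.6393 × 6.5% = 7.46%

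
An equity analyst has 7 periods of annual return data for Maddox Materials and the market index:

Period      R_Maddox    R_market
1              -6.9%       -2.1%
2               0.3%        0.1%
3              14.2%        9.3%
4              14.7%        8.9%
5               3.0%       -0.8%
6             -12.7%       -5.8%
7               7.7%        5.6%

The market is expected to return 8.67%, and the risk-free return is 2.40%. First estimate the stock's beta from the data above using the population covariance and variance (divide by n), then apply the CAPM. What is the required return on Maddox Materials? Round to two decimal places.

13.15%

Mean R_i = (-6.9 + 0.3 + 14.2 + 14.7 + 3.0 − 12.7 + 7.7) / 7 = 2.9000%
Mean R_m = (-2.1 + 0.1 + 9.3 + 8.9 − 0.8 − 5.8 + 5.6) / 7 = 2.1714%
Σ(R_i − R̄_i)(R_m − R̄_m) = 347.7100  ⇒  Cov = 347.7100 / 7 = 49.6729
Σ(R_m − R̄_m)² = 202.7543  ⇒  Var(R_m) = 202.7543 / 7 = 28.9649
β = Cov / Var(R_m) = 49.6729 / 28.9649 = 1.7149
MRP = 8.67% − 2.40% = 6.27%
E(R) = R_f + β × MRP = 2.40% + 1.7149 × 6.27% = 13.15%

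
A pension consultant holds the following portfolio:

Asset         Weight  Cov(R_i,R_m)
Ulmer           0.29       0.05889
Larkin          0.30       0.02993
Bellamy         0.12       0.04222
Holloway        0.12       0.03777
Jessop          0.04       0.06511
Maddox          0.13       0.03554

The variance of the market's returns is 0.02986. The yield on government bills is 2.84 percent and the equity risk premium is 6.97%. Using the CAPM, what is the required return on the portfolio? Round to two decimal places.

β_Ulmer = 0.05889 / 0.02986 = 1.9722
β_Larkin = 0.02993 / 0.02986 = 1.0023
β_Bellamy = 0.04222 / 0.02986 = 1.4139
β_Holloway = 0.03777 / 0.02986 = 1.2649
β_Jessop = 0.06511 / 0.02986 = 2.1805
β_Maddox = 0.03554 / 0.02986 = 1.1902
β_P = Σ w_i β_i = 0.29×1.9722 + 0.30×1.0023 + 0.12×1.4139 + 0.12×1.2649 + 0.04×2.1805 + 0.13×1.1902 = 1.4360
E(R_P) = R_f + β_P × MRP = 2.84% + 1.4360 × 6.97% = 12.85%

12.85%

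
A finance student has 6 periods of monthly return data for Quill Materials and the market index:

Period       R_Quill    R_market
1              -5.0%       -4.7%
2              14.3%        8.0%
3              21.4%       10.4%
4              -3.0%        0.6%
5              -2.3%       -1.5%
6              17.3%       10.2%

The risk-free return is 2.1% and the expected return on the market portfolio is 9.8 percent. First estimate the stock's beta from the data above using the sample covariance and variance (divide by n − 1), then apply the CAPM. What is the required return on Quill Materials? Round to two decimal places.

Mean R_i = (-5.0 + 14.3 + 21.4 − 3.0 − 2.3 + 17.3) / 6 = 7.1167%
Mean R_m = (-4.7 + 8.0 + 10.4 + 0.6 − 1.5 + 10.2) / 6 = 3.8333%
Σ(R_i − R̄_i)(R_m − R̄_m) = 374.8867  ⇒  Cov = 374.8867 / 5 = 74.9773
Σ(R_m − R̄_m)² = 212.7333  ⇒  Var(R_m) = 212.7333 / 5 = 42.5467
β = Cov / Var(R_m) = 74.9773 / 42.5467 = 1.7622
MRP = 9.8% − 2.1% = 7.70%
E(R) = R_f + β × MRP = 2.1% + 1.7622 × 7.7% = 15.67%

15.67%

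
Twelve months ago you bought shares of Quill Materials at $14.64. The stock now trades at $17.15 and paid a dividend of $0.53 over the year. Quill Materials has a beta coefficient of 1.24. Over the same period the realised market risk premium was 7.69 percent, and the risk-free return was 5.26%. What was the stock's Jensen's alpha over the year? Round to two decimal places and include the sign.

Realised HPR = (P1 + D1 − P0) / P0 = (17.15 + 0.53 − 14.64) / 14.64 = 3.04 / 14.64 = 20.7650%
CAPM required = R_f + β·MRP = 5.26% + 1.24 × 7.69% = 14.7956%
α = realised − required = 20.7650% − 14.7956% = +5.97%

+5.97%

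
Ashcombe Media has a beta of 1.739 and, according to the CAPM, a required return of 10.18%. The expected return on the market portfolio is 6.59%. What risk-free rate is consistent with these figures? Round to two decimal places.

1.73%

E(R) = R_f + β(E(R_m) − R_f) = R_f(1 − β) + β·E(R_m)
10.18% = R_f × (1 − 1.739) + 1.739 × 6.59%
10.18% = R_f × -0.739 + 11.46001%
R_f = (10.18% − 11.46001%) / -0.739 = 1.73%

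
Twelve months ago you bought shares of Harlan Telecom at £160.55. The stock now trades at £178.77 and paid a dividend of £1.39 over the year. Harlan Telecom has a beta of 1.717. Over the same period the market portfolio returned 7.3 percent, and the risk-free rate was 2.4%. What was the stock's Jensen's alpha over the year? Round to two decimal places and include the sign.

+1.40%

Realised HPR = (P1 + D1 − P0) / P0 = (178.77 + 1.39 − 160.55) / 160.55 = 19.61 / 160.55 = 12.2143%
MRP = 7.3% − 2.4% = 4.90%
CAPM required = R_f + β·MRP = 2.4% + 1.717 × 4.9% = 10.8133%
α = realised − required = 12.2143% − 10.8133% = +1.40%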